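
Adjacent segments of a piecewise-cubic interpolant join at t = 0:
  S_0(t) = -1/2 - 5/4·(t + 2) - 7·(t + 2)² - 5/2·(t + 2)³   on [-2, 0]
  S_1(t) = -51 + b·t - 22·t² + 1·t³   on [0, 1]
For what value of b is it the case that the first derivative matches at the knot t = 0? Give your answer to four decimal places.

S_0'(t) = -5/4 - 14·(t + 2) - 15/2·(t + 2)², so S_0'(0) = -237/4. On the right, S_1'(0) = b, so b = -237/4.

-59.2500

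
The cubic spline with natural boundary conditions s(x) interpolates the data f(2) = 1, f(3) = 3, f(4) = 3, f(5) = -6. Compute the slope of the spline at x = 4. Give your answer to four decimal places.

With M_i denoting the second derivative at x_i, h_i = 1, 1, 1, and Δ_i = (y_(i+1) − y_i)/h_i = 2, 0, -9:
  1·M_0 + 4·M_1 + 1·M_2 = 6(Δ_1 - Δ_0) = -12
  1·M_1 + 4·M_2 + 1·M_3 = 6(Δ_2 - Δ_1) = -54
Natural end conditions: M_0 = M_3 = 0.
Forward elimination and back-substitution give M_0 = 0, M_1 = 2/5, M_2 = -68/5, M_3 = 0.
On [4, 5], s'(x) = b_2 + 2c_2·(x - 4) + 3d_2·(x - 4)² with b_2 = Δ_2 - h_2(2M_2 + M_3)/6 = -67/15, c_2 = M_2/2 = -34/5, d_2 = (M_3 - M_2)/(6h_2) = 34/15. So s'(4) = -67/15.

-4.4667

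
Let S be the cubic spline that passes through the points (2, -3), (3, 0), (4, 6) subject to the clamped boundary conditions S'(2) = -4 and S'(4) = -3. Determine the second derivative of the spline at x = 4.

-31

Write m_i for S''(x_i). With h_i = 1, 1 and divided differences Δ_i = 3, 6, the continuity of S' gives the tridiagonal system
  1·m_0 + 4·m_1 + 1·m_2 = 6(Δ_1 - Δ_0) = 18
Clamped end conditions give two more equations: 2h_0·m_0 + h_0·m_1 = 6(Δ_0 - S'(2)) = 42 and h_1·m_1 + 2h_1·m_2 = 6(S'(4) - Δ_1) = -54.
Solving the tridiagonal system: m_0 = 17, m_1 = 8, m_2 = -31.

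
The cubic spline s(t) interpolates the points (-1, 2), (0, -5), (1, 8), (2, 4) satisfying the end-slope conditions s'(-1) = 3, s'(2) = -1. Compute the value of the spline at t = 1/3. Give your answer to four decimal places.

-1.7926

Let m_i = s''(x_i). Step sizes h_i = 1, 1, 1; slopes of the chords Δ_i = (y_(i+1) - y_i)/h_i = -7, 13, -4.
  1·m_0 + 4·m_1 + 1·m_2 = 6(Δ_1 - Δ_0) = 120
  1·m_1 + 4·m_2 + 1·m_3 = 6(Δ_2 - Δ_1) = -102
Clamped end conditions give two more equations: 2h_0·m_0 + h_0·m_1 = 6(Δ_0 - s'(-1)) = -60 and h_2·m_2 + 2h_2·m_3 = 6(s'(2) - Δ_2) = 18.
Solving: m_0 = -874/15, m_1 = 848/15, m_2 = -718/15, m_3 = 494/15.
On [0, 1], s(t) = -5 + 32/15·t + 424/15·t² - 87/5·t³.
With t = 1/3: s(1/3) = -242/135.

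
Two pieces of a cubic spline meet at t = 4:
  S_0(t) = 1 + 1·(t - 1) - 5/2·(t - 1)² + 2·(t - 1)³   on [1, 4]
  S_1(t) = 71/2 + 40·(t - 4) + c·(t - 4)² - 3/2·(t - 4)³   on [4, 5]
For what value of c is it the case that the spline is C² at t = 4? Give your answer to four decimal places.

15.5000

S_0''(t) = -5 + 12·(t - 1), so S_0''(4) = 31. On the right, S_1''(4) = 2c, so c = 31/2.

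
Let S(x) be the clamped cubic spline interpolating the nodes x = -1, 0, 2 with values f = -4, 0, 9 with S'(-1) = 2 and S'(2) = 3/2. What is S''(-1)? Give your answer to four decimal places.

5.3333

Write σ_i for S''(x_i). With h_i = 1, 2 and divided differences Δ_i = 4, 9/2, the continuity of S' gives the tridiagonal system
  1·σ_0 + 6·σ_1 + 2·σ_2 = 6(Δ_1 - Δ_0) = 3
Clamped end conditions give two more equations: 2h_0·σ_0 + h_0·σ_1 = 6(Δ_0 - S'(-1)) = 12 and h_1·σ_1 + 2h_1·σ_2 = 6(S'(2) - Δ_1) = -18.
Solving the tridiagonal system: σ_0 = 16/3, σ_1 = 4/3, σ_2 = -31/6.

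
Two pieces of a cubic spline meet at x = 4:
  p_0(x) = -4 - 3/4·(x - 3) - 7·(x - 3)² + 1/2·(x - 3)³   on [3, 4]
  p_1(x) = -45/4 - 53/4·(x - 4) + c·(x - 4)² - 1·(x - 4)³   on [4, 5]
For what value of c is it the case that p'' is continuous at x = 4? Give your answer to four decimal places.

p_0''(x) = -14 + 3·(x - 3), so p_0''(4) = -11. On the right, p_1''(4) = 2c, so c = -11/2.

-5.5000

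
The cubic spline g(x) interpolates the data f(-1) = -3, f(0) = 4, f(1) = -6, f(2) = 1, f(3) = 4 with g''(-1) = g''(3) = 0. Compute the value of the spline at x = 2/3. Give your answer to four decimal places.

Put σ_i = g'' at the i-th knot. Here h = (1, 1, 1, 1) and Δ = (7, -10, 7, 3), so the interior equations h_(i-1)·σ_(i-1) + 2(h_(i-1)+h_i)·σ_i + h_i·σ_(i+1) = 6(Δ_i − Δ_(i-1)) read
  1·σ_0 + 4·σ_1 + 1·σ_2 = 6(Δ_1 - Δ_0) = -102
  1·σ_1 + 4·σ_2 + 1·σ_3 = 6(Δ_2 - Δ_1) = 102
  1·σ_2 + 4·σ_3 + 1·σ_4 = 6(Δ_3 - Δ_2) = -24
Natural end conditions: σ_0 = σ_4 = 0.
Hence σ_0 = 0, σ_1 = -981/28, σ_2 = 267/7, σ_3 = -435/28, σ_4 = 0.
On [0, 1], g(x) = 4 - 131/28·x - 981/56·x² + 683/56·x³.
With x = 2/3: g(2/3) = -622/189.

-3.2910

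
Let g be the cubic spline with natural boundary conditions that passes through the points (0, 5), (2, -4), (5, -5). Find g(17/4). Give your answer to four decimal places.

-5.6289

Put σ_i = g'' at the i-th knot. Here h = (2, 3) and Δ = (-9/2, -1/3), so the interior equations h_(i-1)·σ_(i-1) + 2(h_(i-1)+h_i)·σ_i + h_i·σ_(i+1) = 6(Δ_i − Δ_(i-1)) read
  2·σ_0 + 10·σ_1 + 3·σ_2 = 6(Δ_1 - Δ_0) = 25
Natural end conditions: σ_0 = σ_2 = 0.
Forward elimination and back-substitution give σ_0 = 0, σ_1 = 5/2, σ_2 = 0.
On [2, 5], g(x) = -4 - 17/6·(x - 2) + 5/4·(x - 2)² - 5/36·(x - 2)³.
With (x - 2) = 9/4: g(17/4) = -1441/256.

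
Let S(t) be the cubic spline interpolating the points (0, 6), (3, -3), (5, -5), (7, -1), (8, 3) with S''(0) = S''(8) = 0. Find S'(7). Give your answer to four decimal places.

3.5192

Write m_i for S''(x_i). With h_i = 3, 2, 2, 1 and divided differences Δ_i = -3, -1, 2, 4, the continuity of S' gives the tridiagonal system
  3·m_0 + 10·m_1 + 2·m_2 = 6(Δ_1 - Δ_0) = 12
  2·m_1 + 8·m_2 + 2·m_3 = 6(Δ_2 - Δ_1) = 18
  2·m_2 + 6·m_3 + 1·m_4 = 6(Δ_3 - Δ_2) = 12
Natural end conditions: m_0 = m_4 = 0.
Forward elimination and back-substitution give m_0 = 0, m_1 = 45/52, m_2 = 87/52, m_3 = 75/52, m_4 = 0.
On [7, 8], S'(t) = b_3 + 2c_3·(t - 7) + 3d_3·(t - 7)² with b_3 = Δ_3 - h_3(2m_3 + m_4)/6 = 183/52, c_3 = m_3/2 = 75/104, d_3 = (m_4 - m_3)/(6h_3) = -25/104. So S'(7) = 183/52.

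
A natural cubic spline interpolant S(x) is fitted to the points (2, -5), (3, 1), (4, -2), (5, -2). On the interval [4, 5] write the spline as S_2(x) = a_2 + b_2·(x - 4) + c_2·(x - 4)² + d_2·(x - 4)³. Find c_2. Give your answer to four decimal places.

Write σ_i for S''(x_i). With h_i = 1, 1, 1 and divided differences Δ_i = 6, -3, 0, the continuity of S' gives the tridiagonal system
  1·σ_0 + 4·σ_1 + 1·σ_2 = 6(Δ_1 - Δ_0) = -54
  1·σ_1 + 4·σ_2 + 1·σ_3 = 6(Δ_2 - Δ_1) = 18
Natural end conditions: σ_0 = σ_3 = 0.
Solving the tridiagonal system: σ_0 = 0, σ_1 = -78/5, σ_2 = 42/5, σ_3 = 0.
On [4, 5], with S_2(x) = a_2 + b_2·(x - 4) + c_2·(x - 4)² + d_2·(x - 4)³: c_2 = σ_2/2 = 21/5, d_2 = (σ_3 - σ_2)/(6h_2) = -7/5, b_2 = Δ_2 - h_2(2σ_2 + σ_3)/6 = -14/5.

4.2000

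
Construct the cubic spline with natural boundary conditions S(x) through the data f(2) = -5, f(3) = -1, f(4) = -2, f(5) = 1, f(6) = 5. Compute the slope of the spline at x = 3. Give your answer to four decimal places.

0.7857

With M_i denoting the second derivative at x_i, h_i = 1, 1, 1, 1, and Δ_i = (y_(i+1) − y_i)/h_i = 4, -1, 3, 4:
  1·M_0 + 4·M_1 + 1·M_2 = 6(Δ_1 - Δ_0) = -30
  1·M_1 + 4·M_2 + 1·M_3 = 6(Δ_2 - Δ_1) = 24
  1·M_2 + 4·M_3 + 1·M_4 = 6(Δ_3 - Δ_2) = 6
Natural end conditions: M_0 = M_4 = 0.
Solving the tridiagonal system: M_0 = 0, M_1 = -135/14, M_2 = 60/7, M_3 = -9/14, M_4 = 0.
On [3, 4], S'(x) = b_1 + 2c_1·(x - 3) + 3d_1·(x - 3)² with b_1 = Δ_1 - h_1(2M_1 + M_2)/6 = 11/14, c_1 = M_1/2 = -135/28, d_1 = (M_2 - M_1)/(6h_1) = 85/28. So S'(3) = 11/14.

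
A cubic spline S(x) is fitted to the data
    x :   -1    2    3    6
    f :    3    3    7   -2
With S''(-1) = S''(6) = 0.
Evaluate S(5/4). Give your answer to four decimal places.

Put σ_i = S'' at the i-th knot. Here h = (3, 1, 3) and Δ = (0, 4, -3), so the interior equations h_(i-1)·σ_(i-1) + 2(h_(i-1)+h_i)·σ_i + h_i·σ_(i+1) = 6(Δ_i − Δ_(i-1)) read
  3·σ_0 + 8·σ_1 + 1·σ_2 = 6(Δ_1 - Δ_0) = 24
  1·σ_1 + 8·σ_2 + 3·σ_3 = 6(Δ_2 - Δ_1) = -42
Natural end conditions: σ_0 = σ_3 = 0.
Solving the tridiagonal system: σ_0 = 0, σ_1 = 26/7, σ_2 = -40/7, σ_3 = 0.
On [-1, 2], S(x) = 3 - 13/7·(x + 1) + 0·(x + 1)² + 13/63·(x + 1)³.
With (x + 1) = 9/4: S(5/4) = 75/64.

1.1719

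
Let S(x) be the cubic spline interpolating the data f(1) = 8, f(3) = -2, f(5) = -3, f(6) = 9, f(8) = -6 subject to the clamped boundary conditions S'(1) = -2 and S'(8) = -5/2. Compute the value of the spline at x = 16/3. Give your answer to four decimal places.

1.4001

Put m_i = S'' at the i-th knot. Here h = (2, 2, 1, 2) and Δ = (-5, -1/2, 12, -15/2), so the interior equations h_(i-1)·m_(i-1) + 2(h_(i-1)+h_i)·m_i + h_i·m_(i+1) = 6(Δ_i − Δ_(i-1)) read
  2·m_0 + 8·m_1 + 2·m_2 = 6(Δ_1 - Δ_0) = 27
  2·m_1 + 6·m_2 + 1·m_3 = 6(Δ_2 - Δ_1) = 75
  1·m_2 + 6·m_3 + 2·m_4 = 6(Δ_3 - Δ_2) = -117
Clamped end conditions give two more equations: 2h_0·m_0 + h_0·m_1 = 6(Δ_0 - S'(1)) = -18 and h_3·m_3 + 2h_3·m_4 = 6(S'(8) - Δ_3) = 30.
Forward elimination and back-substitution give m_0 = -559/122, m_1 = 10/61, m_2 = 1063/61, m_3 = -1823/61, m_4 = 1369/61.
On [5, 6], S(x) = -3 + 1363/122·(x - 5) + 1063/122·(x - 5)² - 481/61·(x - 5)³.
With (x - 5) = 1/3: S(16/3) = 2306/1647.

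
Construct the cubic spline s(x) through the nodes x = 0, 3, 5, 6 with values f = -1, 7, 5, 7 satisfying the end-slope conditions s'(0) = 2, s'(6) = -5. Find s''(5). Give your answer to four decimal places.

Write σ_i for s''(x_i). With h_i = 3, 2, 1 and divided differences Δ_i = 8/3, -1, 2, the continuity of s' gives the tridiagonal system
  3·σ_0 + 10·σ_1 + 2·σ_2 = 6(Δ_1 - Δ_0) = -22
  2·σ_1 + 6·σ_2 + 1·σ_3 = 6(Δ_2 - Δ_1) = 18
Clamped end conditions give two more equations: 2h_0·σ_0 + h_0·σ_1 = 6(Δ_0 - s'(0)) = 4 and h_2·σ_2 + 2h_2·σ_3 = 6(s'(6) - Δ_2) = -42.
Forward elimination and back-substitution give σ_0 = 178/57, σ_1 = -280/57, σ_2 = 506/57, σ_3 = -1450/57.

8.8772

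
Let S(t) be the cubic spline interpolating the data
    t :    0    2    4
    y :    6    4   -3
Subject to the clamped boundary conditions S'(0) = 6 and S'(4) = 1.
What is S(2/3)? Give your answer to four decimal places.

8.0185

With M_i denoting the second derivative at x_i, h_i = 2, 2, and Δ_i = (y_(i+1) − y_i)/h_i = -1, -7/2:
  2·M_0 + 8·M_1 + 2·M_2 = 6(Δ_1 - Δ_0) = -15
Clamped end conditions give two more equations: 2h_0·M_0 + h_0·M_1 = 6(Δ_0 - S'(0)) = -42 and h_1·M_1 + 2h_1·M_2 = 6(S'(4) - Δ_1) = 27.
Hence M_0 = -79/8, M_1 = -5/4, M_2 = 59/8.
On [0, 2], S(t) = 6 + 6·t - 79/16·t² + 23/32·t³.
With t = 2/3: S(2/3) = 433/54.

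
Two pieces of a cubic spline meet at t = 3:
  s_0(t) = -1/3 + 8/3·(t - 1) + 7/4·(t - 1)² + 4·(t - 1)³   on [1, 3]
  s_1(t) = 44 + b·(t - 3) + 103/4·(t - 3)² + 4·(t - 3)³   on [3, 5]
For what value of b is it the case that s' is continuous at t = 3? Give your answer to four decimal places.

s_0'(t) = 8/3 + 7/2·(t - 1) + 12·(t - 1)², so s_0'(3) = 173/3. On the right, s_1'(3) = b, so b = 173/3.

57.6667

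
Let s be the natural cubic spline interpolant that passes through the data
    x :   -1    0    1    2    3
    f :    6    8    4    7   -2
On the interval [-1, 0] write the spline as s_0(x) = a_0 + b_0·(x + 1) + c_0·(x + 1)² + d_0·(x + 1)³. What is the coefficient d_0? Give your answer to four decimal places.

Let M_i = s''(x_i). Step sizes h_i = 1, 1, 1, 1; slopes of the chords Δ_i = (y_(i+1) - y_i)/h_i = 2, -4, 3, -9.
  1·M_0 + 4·M_1 + 1·M_2 = 6(Δ_1 - Δ_0) = -36
  1·M_1 + 4·M_2 + 1·M_3 = 6(Δ_2 - Δ_1) = 42
  1·M_2 + 4·M_3 + 1·M_4 = 6(Δ_3 - Δ_2) = -72
Natural end conditions: M_0 = M_4 = 0.
Hence M_0 = 0, M_1 = -195/14, M_2 = 138/7, M_3 = -321/14, M_4 = 0.
On [-1, 0], with s_0(x) = a_0 + b_0·(x + 1) + c_0·(x + 1)² + d_0·(x + 1)³: c_0 = M_0/2 = 0, d_0 = (M_1 - M_0)/(6h_0) = -65/28, b_0 = Δ_0 - h_0(2M_0 + M_1)/6 = 121/28.

-2.3214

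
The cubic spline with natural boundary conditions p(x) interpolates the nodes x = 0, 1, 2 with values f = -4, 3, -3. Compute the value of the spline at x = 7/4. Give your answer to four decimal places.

-0.7383

Put M_i = p'' at the i-th knot. Here h = (1, 1) and Δ = (7, -6), so the interior equations h_(i-1)·M_(i-1) + 2(h_(i-1)+h_i)·M_i + h_i·M_(i+1) = 6(Δ_i − Δ_(i-1)) read
  1·M_0 + 4·M_1 + 1·M_2 = 6(Δ_1 - Δ_0) = -78
Natural end conditions: M_0 = M_2 = 0.
Solving the tridiagonal system: M_0 = 0, M_1 = -39/2, M_2 = 0.
On [1, 2], p(x) = 3 + 1/2·(x - 1) - 39/4·(x - 1)² + 13/4·(x - 1)³.
With (x - 1) = 3/4: p(7/4) = -189/256.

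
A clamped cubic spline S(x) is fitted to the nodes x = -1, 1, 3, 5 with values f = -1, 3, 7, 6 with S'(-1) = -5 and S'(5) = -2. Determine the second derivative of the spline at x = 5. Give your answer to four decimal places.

Write m_i for S''(x_i). With h_i = 2, 2, 2 and divided differences Δ_i = 2, 2, -1/2, the continuity of S' gives the tridiagonal system
  2·m_0 + 8·m_1 + 2·m_2 = 6(Δ_1 - Δ_0) = 0
  2·m_1 + 8·m_2 + 2·m_3 = 6(Δ_2 - Δ_1) = -15
Clamped end conditions give two more equations: 2h_0·m_0 + h_0·m_1 = 6(Δ_0 - S'(-1)) = 42 and h_2·m_2 + 2h_2·m_3 = 6(S'(5) - Δ_2) = -9.
Solving the tridiagonal system: m_0 = 119/10, m_1 = -14/5, m_2 = -7/10, m_3 = -19/10.

-1.9000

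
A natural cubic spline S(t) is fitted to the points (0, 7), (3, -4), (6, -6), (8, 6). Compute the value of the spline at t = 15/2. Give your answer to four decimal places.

2.4003

Let M_i = S''(x_i). Step sizes h_i = 3, 3, 2; slopes of the chords Δ_i = (y_(i+1) - y_i)/h_i = -11/3, -2/3, 6.
  3·M_0 + 12·M_1 + 3·M_2 = 6(Δ_1 - Δ_0) = 18
  3·M_1 + 10·M_2 + 2·M_3 = 6(Δ_2 - Δ_1) = 40
Natural end conditions: M_0 = M_3 = 0.
Hence M_0 = 0, M_1 = 20/37, M_2 = 142/37, M_3 = 0.
On [6, 8], S(t) = -6 + 382/111·(t - 6) + 71/37·(t - 6)² - 71/222·(t - 6)³.
With (t - 6) = 3/2: S(15/2) = 1421/592.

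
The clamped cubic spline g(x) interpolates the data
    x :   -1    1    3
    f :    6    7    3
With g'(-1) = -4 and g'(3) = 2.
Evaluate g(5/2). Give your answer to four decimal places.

3.0039

Put M_i = g'' at the i-th knot. Here h = (2, 2) and Δ = (1/2, -2), so the interior equations h_(i-1)·M_(i-1) + 2(h_(i-1)+h_i)·M_i + h_i·M_(i+1) = 6(Δ_i − Δ_(i-1)) read
  2·M_0 + 8·M_1 + 2·M_2 = 6(Δ_1 - Δ_0) = -15
Clamped end conditions give two more equations: 2h_0·M_0 + h_0·M_1 = 6(Δ_0 - g'(-1)) = 27 and h_1·M_1 + 2h_1·M_2 = 6(g'(3) - Δ_1) = 24.
Hence M_0 = 81/8, M_1 = -27/4, M_2 = 75/8.
On [1, 3], g(x) = 7 - 5/8·(x - 1) - 27/8·(x - 1)² + 43/32·(x - 1)³.
With (x - 1) = 3/2: g(5/2) = 769/256.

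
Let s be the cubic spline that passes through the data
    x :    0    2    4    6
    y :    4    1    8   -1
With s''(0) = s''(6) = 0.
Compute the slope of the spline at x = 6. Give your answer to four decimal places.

Put M_i = s'' at the i-th knot. Here h = (2, 2, 2) and Δ = (-3/2, 7/2, -9/2), so the interior equations h_(i-1)·M_(i-1) + 2(h_(i-1)+h_i)·M_i + h_i·M_(i+1) = 6(Δ_i − Δ_(i-1)) read
  2·M_0 + 8·M_1 + 2·M_2 = 6(Δ_1 - Δ_0) = 30
  2·M_1 + 8·M_2 + 2·M_3 = 6(Δ_2 - Δ_1) = -48
Natural end conditions: M_0 = M_3 = 0.
Hence M_0 = 0, M_1 = 28/5, M_2 = -37/5, M_3 = 0.
On [4, 6], s'(x) = b_2 + 2c_2·(x - 4) + 3d_2·(x - 4)² with b_2 = Δ_2 - h_2(2M_2 + M_3)/6 = 13/30, c_2 = M_2/2 = -37/10, d_2 = (M_3 - M_2)/(6h_2) = 37/60. So s'(6) = -209/30.

-6.9667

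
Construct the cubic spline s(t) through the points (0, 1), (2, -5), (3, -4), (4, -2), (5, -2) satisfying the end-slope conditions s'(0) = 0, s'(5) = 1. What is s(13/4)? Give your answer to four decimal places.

Write σ_i for s''(x_i). With h_i = 2, 1, 1, 1 and divided differences Δ_i = -3, 1, 2, 0, the continuity of s' gives the tridiagonal system
  2·σ_0 + 6·σ_1 + 1·σ_2 = 6(Δ_1 - Δ_0) = 24
  1·σ_1 + 4·σ_2 + 1·σ_3 = 6(Δ_2 - Δ_1) = 6
  1·σ_2 + 4·σ_3 + 1·σ_4 = 6(Δ_3 - Δ_2) = -12
Clamped end conditions give two more equations: 2h_0·σ_0 + h_0·σ_1 = 6(Δ_0 - s'(0)) = -18 and h_3·σ_3 + 2h_3·σ_4 = 6(s'(5) - Δ_3) = 6.
Forward elimination and back-substitution give σ_0 = -631/82, σ_1 = 262/41, σ_2 = 43/41, σ_3 = -188/41, σ_4 = 217/41.
On [3, 4], s(t) = -4 + 99/41·(t - 3) + 43/82·(t - 3)² - 77/82·(t - 3)³.
With (t - 3) = 1/4: s(13/4) = -17729/5248.

-3.3782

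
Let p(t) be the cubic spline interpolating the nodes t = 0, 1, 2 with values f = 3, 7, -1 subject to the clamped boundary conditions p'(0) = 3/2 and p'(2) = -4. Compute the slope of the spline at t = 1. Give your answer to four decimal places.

With M_i denoting the second derivative at x_i, h_i = 1, 1, and Δ_i = (y_(i+1) − y_i)/h_i = 4, -8:
  1·M_0 + 4·M_1 + 1·M_2 = 6(Δ_1 - Δ_0) = -72
Clamped end conditions give two more equations: 2h_0·M_0 + h_0·M_1 = 6(Δ_0 - p'(0)) = 15 and h_1·M_1 + 2h_1·M_2 = 6(p'(2) - Δ_1) = 24.
Hence M_0 = 91/4, M_1 = -61/2, M_2 = 109/4.
On [1, 2], p'(t) = b_1 + 2c_1·(t - 1) + 3d_1·(t - 1)² with b_1 = Δ_1 - h_1(2M_1 + M_2)/6 = -19/8, c_1 = M_1/2 = -61/4, d_1 = (M_2 - M_1)/(6h_1) = 77/8. So p'(1) = -19/8.

-2.3750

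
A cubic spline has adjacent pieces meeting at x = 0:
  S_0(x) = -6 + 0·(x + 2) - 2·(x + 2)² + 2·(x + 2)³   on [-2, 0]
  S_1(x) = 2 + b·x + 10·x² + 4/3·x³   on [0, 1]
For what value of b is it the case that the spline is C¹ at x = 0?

16

S_0'(x) = 0 - 4·(x + 2) + 6·(x + 2)², so S_0'(0) = 16. On the right, S_1'(0) = b, so b = 16.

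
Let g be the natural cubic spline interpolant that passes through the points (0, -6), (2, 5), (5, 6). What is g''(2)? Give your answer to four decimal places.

With M_i denoting the second derivative at x_i, h_i = 2, 3, and Δ_i = (y_(i+1) − y_i)/h_i = 11/2, 1/3:
  2·M_0 + 10·M_1 + 3·M_2 = 6(Δ_1 - Δ_0) = -31
Natural end conditions: M_0 = M_2 = 0.
Solving: M_0 = 0, M_1 = -31/10, M_2 = 0.

-3.1000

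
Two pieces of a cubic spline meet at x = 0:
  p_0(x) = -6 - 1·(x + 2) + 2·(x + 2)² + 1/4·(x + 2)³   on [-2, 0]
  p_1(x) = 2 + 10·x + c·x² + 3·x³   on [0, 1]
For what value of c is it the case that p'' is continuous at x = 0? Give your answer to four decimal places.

p_0''(x) = 4 + 3/2·(x + 2), so p_0''(0) = 7. On the right, p_1''(0) = 2c, so c = 7/2.

3.5000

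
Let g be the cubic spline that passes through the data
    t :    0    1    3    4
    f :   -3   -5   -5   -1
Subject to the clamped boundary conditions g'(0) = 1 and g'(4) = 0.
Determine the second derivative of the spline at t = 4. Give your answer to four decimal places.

-14.9714

With M_i denoting the second derivative at x_i, h_i = 1, 2, 1, and Δ_i = (y_(i+1) − y_i)/h_i = -2, 0, 4:
  1·M_0 + 6·M_1 + 2·M_2 = 6(Δ_1 - Δ_0) = 12
  2·M_1 + 6·M_2 + 1·M_3 = 6(Δ_2 - Δ_1) = 24
Clamped end conditions give two more equations: 2h_0·M_0 + h_0·M_1 = 6(Δ_0 - g'(0)) = -18 and h_2·M_2 + 2h_2·M_3 = 6(g'(4) - Δ_2) = -24.
Solving: M_0 = -344/35, M_1 = 58/35, M_2 = 208/35, M_3 = -524/35.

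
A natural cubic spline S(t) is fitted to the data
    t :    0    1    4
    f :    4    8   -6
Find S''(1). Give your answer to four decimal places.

With M_i denoting the second derivative at x_i, h_i = 1, 3, and Δ_i = (y_(i+1) − y_i)/h_i = 4, -14/3:
  1·M_0 + 8·M_1 + 3·M_2 = 6(Δ_1 - Δ_0) = -52
Natural end conditions: M_0 = M_2 = 0.
Hence M_0 = 0, M_1 = -13/2, M_2 = 0.

-6.5000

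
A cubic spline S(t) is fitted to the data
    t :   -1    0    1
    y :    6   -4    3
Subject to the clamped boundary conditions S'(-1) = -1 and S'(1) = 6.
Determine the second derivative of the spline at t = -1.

Put σ_i = S'' at the i-th knot. Here h = (1, 1) and Δ = (-10, 7), so the interior equations h_(i-1)·σ_(i-1) + 2(h_(i-1)+h_i)·σ_i + h_i·σ_(i+1) = 6(Δ_i − Δ_(i-1)) read
  1·σ_0 + 4·σ_1 + 1·σ_2 = 6(Δ_1 - Δ_0) = 102
Clamped end conditions give two more equations: 2h_0·σ_0 + h_0·σ_1 = 6(Δ_0 - S'(-1)) = -54 and h_1·σ_1 + 2h_1·σ_2 = 6(S'(1) - Δ_1) = -6.
Solving: σ_0 = -49, σ_1 = 44, σ_2 = -25.

-49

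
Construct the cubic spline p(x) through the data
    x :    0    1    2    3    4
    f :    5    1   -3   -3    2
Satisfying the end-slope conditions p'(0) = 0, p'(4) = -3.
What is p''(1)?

3

With M_i denoting the second derivative at x_i, h_i = 1, 1, 1, 1, and Δ_i = (y_(i+1) − y_i)/h_i = -4, -4, 0, 5:
  1·M_0 + 4·M_1 + 1·M_2 = 6(Δ_1 - Δ_0) = 0
  1·M_1 + 4·M_2 + 1·M_3 = 6(Δ_2 - Δ_1) = 24
  1·M_2 + 4·M_3 + 1·M_4 = 6(Δ_3 - Δ_2) = 30
Clamped end conditions give two more equations: 2h_0·M_0 + h_0·M_1 = 6(Δ_0 - p'(0)) = -24 and h_3·M_3 + 2h_3·M_4 = 6(p'(4) - Δ_3) = -48.
Solving: M_0 = -27/2, M_1 = 3, M_2 = 3/2, M_3 = 15, M_4 = -63/2.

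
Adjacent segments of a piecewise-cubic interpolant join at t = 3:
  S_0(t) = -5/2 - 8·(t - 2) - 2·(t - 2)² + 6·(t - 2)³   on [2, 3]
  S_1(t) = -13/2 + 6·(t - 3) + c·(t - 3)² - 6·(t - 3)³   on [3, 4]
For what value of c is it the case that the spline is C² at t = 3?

S_0''(t) = -4 + 36·(t - 2), so S_0''(3) = 32. On the right, S_1''(3) = 2c, so c = 16.

16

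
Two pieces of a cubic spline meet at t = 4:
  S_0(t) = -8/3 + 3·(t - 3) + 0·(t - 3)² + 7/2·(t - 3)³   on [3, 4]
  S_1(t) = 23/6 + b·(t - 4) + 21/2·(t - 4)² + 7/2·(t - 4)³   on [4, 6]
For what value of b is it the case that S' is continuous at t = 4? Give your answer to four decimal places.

S_0'(t) = 3 + 0·(t - 3) + 21/2·(t - 3)², so S_0'(4) = 27/2. On the right, S_1'(4) = b, so b = 27/2.

13.5000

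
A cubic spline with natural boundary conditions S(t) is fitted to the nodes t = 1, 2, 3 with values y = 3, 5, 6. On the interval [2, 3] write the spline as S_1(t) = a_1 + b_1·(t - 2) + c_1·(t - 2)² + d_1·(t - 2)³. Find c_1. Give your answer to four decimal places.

-0.7500

With M_i denoting the second derivative at x_i, h_i = 1, 1, and Δ_i = (y_(i+1) − y_i)/h_i = 2, 1:
  1·M_0 + 4·M_1 + 1·M_2 = 6(Δ_1 - Δ_0) = -6
Natural end conditions: M_0 = M_2 = 0.
Solving: M_0 = 0, M_1 = -3/2, M_2 = 0.
On [2, 3], with S_1(t) = a_1 + b_1·(t - 2) + c_1·(t - 2)² + d_1·(t - 2)³: c_1 = M_1/2 = -3/4, d_1 = (M_2 - M_1)/(6h_1) = 1/4, b_1 = Δ_1 - h_1(2M_1 + M_2)/6 = 3/2.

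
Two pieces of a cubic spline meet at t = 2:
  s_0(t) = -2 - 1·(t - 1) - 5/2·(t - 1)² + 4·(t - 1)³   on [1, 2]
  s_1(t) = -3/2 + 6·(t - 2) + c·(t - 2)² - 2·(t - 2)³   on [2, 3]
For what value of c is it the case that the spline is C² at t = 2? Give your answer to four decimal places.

9.5000

s_0''(t) = -5 + 24·(t - 1), so s_0''(2) = 19. On the right, s_1''(2) = 2c, so c = 19/2.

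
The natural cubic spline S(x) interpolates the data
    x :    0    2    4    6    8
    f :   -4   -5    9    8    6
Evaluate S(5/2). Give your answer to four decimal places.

-1.9252

Put M_i = S'' at the i-th knot. Here h = (2, 2, 2, 2) and Δ = (-1/2, 7, -1/2, -1), so the interior equations h_(i-1)·M_(i-1) + 2(h_(i-1)+h_i)·M_i + h_i·M_(i+1) = 6(Δ_i − Δ_(i-1)) read
  2·M_0 + 8·M_1 + 2·M_2 = 6(Δ_1 - Δ_0) = 45
  2·M_1 + 8·M_2 + 2·M_3 = 6(Δ_2 - Δ_1) = -45
  2·M_2 + 8·M_3 + 2·M_4 = 6(Δ_3 - Δ_2) = -3
Natural end conditions: M_0 = M_4 = 0.
Hence M_0 = 0, M_1 = 213/28, M_2 = -111/14, M_3 = 45/28, M_4 = 0.
On [2, 4], S(x) = -5 + 32/7·(x - 2) + 213/56·(x - 2)² - 145/112·(x - 2)³.
With (x - 2) = 1/2: S(5/2) = -1725/896.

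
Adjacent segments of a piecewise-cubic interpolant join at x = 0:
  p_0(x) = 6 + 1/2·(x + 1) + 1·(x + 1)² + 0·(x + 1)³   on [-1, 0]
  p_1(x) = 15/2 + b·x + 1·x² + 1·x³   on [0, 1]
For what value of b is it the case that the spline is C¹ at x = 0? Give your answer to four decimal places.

2.5000

p_0'(x) = 1/2 + 2·(x + 1) + 0·(x + 1)², so p_0'(0) = 5/2. On the right, p_1'(0) = b, so b = 5/2.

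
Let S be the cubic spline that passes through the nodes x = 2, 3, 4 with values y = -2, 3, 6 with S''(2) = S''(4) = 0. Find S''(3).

Put M_i = S'' at the i-th knot. Here h = (1, 1) and Δ = (5, 3), so the interior equations h_(i-1)·M_(i-1) + 2(h_(i-1)+h_i)·M_i + h_i·M_(i+1) = 6(Δ_i − Δ_(i-1)) read
  1·M_0 + 4·M_1 + 1·M_2 = 6(Δ_1 - Δ_0) = -12
Natural end conditions: M_0 = M_2 = 0.
Solving the tridiagonal system: M_0 = 0, M_1 = -3, M_2 = 0.

-3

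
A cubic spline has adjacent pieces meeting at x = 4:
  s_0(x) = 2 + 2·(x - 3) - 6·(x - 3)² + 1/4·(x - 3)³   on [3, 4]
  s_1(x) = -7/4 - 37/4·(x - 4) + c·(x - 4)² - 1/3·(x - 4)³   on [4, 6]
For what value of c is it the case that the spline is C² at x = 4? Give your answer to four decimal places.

-5.2500

s_0''(x) = -12 + 3/2·(x - 3), so s_0''(4) = -21/2. On the right, s_1''(4) = 2c, so c = -21/4.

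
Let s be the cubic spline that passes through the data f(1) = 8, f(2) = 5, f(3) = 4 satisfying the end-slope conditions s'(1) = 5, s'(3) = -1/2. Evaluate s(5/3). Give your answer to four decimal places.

6.7593

Write M_i for s''(x_i). With h_i = 1, 1 and divided differences Δ_i = -3, -1, the continuity of s' gives the tridiagonal system
  1·M_0 + 4·M_1 + 1·M_2 = 6(Δ_1 - Δ_0) = 12
Clamped end conditions give two more equations: 2h_0·M_0 + h_0·M_1 = 6(Δ_0 - s'(1)) = -48 and h_1·M_1 + 2h_1·M_2 = 6(s'(3) - Δ_1) = 3.
Forward elimination and back-substitution give M_0 = -119/4, M_1 = 23/2, M_2 = -17/4.
On [1, 2], s(t) = 8 + 5·(t - 1) - 119/8·(t - 1)² + 55/8·(t - 1)³.
With (t - 1) = 2/3: s(5/3) = 365/54.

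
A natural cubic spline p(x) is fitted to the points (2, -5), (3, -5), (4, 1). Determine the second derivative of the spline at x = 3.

Let M_i = p''(x_i). Step sizes h_i = 1, 1; slopes of the chords Δ_i = (y_(i+1) - y_i)/h_i = 0, 6.
  1·M_0 + 4·M_1 + 1·M_2 = 6(Δ_1 - Δ_0) = 36
Natural end conditions: M_0 = M_2 = 0.
Forward elimination and back-substitution give M_0 = 0, M_1 = 9, M_2 = 0.

9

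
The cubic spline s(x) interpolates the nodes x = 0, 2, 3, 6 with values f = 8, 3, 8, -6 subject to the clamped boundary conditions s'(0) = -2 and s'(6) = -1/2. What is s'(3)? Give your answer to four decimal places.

Let m_i = s''(x_i). Step sizes h_i = 2, 1, 3; slopes of the chords Δ_i = (y_(i+1) - y_i)/h_i = -5/2, 5, -14/3.
  2·m_0 + 6·m_1 + 1·m_2 = 6(Δ_1 - Δ_0) = 45
  1·m_1 + 8·m_2 + 3·m_3 = 6(Δ_2 - Δ_1) = -58
Clamped end conditions give two more equations: 2h_0·m_0 + h_0·m_1 = 6(Δ_0 - s'(0)) = -3 and h_2·m_2 + 2h_2·m_3 = 6(s'(6) - Δ_2) = 25.
Hence m_0 = -20/3, m_1 = 71/6, m_2 = -38/3, m_3 = 21/2.
On [3, 6], s'(x) = b_2 + 2c_2·(x - 3) + 3d_2·(x - 3)² with b_2 = Δ_2 - h_2(2m_2 + m_3)/6 = 11/4, c_2 = m_2/2 = -19/3, d_2 = (m_3 - m_2)/(6h_2) = 139/108. So s'(3) = 11/4.

2.7500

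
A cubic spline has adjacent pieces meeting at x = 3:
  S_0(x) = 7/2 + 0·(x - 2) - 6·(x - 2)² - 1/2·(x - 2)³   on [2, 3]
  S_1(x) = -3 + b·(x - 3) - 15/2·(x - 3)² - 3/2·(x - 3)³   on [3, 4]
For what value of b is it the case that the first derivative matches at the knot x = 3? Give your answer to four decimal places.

-13.5000

S_0'(x) = 0 - 12·(x - 2) - 3/2·(x - 2)², so S_0'(3) = -27/2. On the right, S_1'(3) = b, so b = -27/2.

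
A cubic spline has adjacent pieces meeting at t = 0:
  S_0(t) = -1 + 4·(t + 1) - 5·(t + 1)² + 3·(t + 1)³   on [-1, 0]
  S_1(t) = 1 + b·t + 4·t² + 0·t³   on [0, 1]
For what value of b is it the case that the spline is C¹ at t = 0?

S_0'(t) = 4 - 10·(t + 1) + 9·(t + 1)², so S_0'(0) = 3. On the right, S_1'(0) = b, so b = 3.

3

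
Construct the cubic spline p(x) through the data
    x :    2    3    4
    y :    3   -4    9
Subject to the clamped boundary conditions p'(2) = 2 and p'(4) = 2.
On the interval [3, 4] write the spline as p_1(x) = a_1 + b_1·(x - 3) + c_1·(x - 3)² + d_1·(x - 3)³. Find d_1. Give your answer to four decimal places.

Let M_i = p''(x_i). Step sizes h_i = 1, 1; slopes of the chords Δ_i = (y_(i+1) - y_i)/h_i = -7, 13.
  1·M_0 + 4·M_1 + 1·M_2 = 6(Δ_1 - Δ_0) = 120
Clamped end conditions give two more equations: 2h_0·M_0 + h_0·M_1 = 6(Δ_0 - p'(2)) = -54 and h_1·M_1 + 2h_1·M_2 = 6(p'(4) - Δ_1) = -66.
Forward elimination and back-substitution give M_0 = -57, M_1 = 60, M_2 = -63.
On [3, 4], with p_1(x) = a_1 + b_1·(x - 3) + c_1·(x - 3)² + d_1·(x - 3)³: c_1 = M_1/2 = 30, d_1 = (M_2 - M_1)/(6h_1) = -41/2, b_1 = Δ_1 - h_1(2M_1 + M_2)/6 = 7/2.

-20.5000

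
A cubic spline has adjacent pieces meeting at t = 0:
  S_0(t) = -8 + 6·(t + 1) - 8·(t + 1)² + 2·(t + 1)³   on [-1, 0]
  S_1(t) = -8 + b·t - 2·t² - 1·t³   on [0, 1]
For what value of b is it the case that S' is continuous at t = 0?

-4

S_0'(t) = 6 - 16·(t + 1) + 6·(t + 1)², so S_0'(0) = -4. On the right, S_1'(0) = b, so b = -4.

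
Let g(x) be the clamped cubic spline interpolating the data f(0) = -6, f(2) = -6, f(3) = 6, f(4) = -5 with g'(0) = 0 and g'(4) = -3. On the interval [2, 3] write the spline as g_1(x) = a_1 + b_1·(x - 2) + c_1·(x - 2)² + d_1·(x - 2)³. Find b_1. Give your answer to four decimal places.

Write σ_i for g''(x_i). With h_i = 2, 1, 1 and divided differences Δ_i = 0, 12, -11, the continuity of g' gives the tridiagonal system
  2·σ_0 + 6·σ_1 + 1·σ_2 = 6(Δ_1 - Δ_0) = 72
  1·σ_1 + 4·σ_2 + 1·σ_3 = 6(Δ_2 - Δ_1) = -138
Clamped end conditions give two more equations: 2h_0·σ_0 + h_0·σ_1 = 6(Δ_0 - g'(0)) = 0 and h_2·σ_2 + 2h_2·σ_3 = 6(g'(4) - Δ_2) = 48.
Forward elimination and back-substitution give σ_0 = -138/11, σ_1 = 276/11, σ_2 = -588/11, σ_3 = 558/11.
On [2, 3], with g_1(x) = a_1 + b_1·(x - 2) + c_1·(x - 2)² + d_1·(x - 2)³: c_1 = σ_1/2 = 138/11, d_1 = (σ_2 - σ_1)/(6h_1) = -144/11, b_1 = Δ_1 - h_1(2σ_1 + σ_2)/6 = 138/11.

12.5455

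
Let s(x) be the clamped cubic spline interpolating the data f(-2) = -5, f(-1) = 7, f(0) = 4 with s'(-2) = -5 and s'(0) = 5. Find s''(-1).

Put M_i = s'' at the i-th knot. Here h = (1, 1) and Δ = (12, -3), so the interior equations h_(i-1)·M_(i-1) + 2(h_(i-1)+h_i)·M_i + h_i·M_(i+1) = 6(Δ_i − Δ_(i-1)) read
  1·M_0 + 4·M_1 + 1·M_2 = 6(Δ_1 - Δ_0) = -90
Clamped end conditions give two more equations: 2h_0·M_0 + h_0·M_1 = 6(Δ_0 - s'(-2)) = 102 and h_1·M_1 + 2h_1·M_2 = 6(s'(0) - Δ_1) = 48.
Solving: M_0 = 157/2, M_1 = -55, M_2 = 103/2.

-55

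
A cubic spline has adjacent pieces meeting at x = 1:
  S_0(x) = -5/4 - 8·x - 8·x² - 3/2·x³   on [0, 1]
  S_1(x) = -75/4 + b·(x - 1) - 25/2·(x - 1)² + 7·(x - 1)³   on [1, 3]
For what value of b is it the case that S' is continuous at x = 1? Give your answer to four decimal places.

S_0'(x) = -8 - 16·x - 9/2·x², so S_0'(1) = -57/2. On the right, S_1'(1) = b, so b = -57/2.

-28.5000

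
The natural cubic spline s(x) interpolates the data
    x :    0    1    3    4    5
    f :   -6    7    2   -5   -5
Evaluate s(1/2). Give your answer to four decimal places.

With m_i denoting the second derivative at x_i, h_i = 1, 2, 1, 1, and Δ_i = (y_(i+1) − y_i)/h_i = 13, -5/2, -7, 0:
  1·m_0 + 6·m_1 + 2·m_2 = 6(Δ_1 - Δ_0) = -93
  2·m_1 + 6·m_2 + 1·m_3 = 6(Δ_2 - Δ_1) = -27
  1·m_2 + 4·m_3 + 1·m_4 = 6(Δ_3 - Δ_2) = 42
Natural end conditions: m_0 = m_4 = 0.
Hence m_0 = 0, m_1 = -1839/122, m_2 = -78/61, m_3 = 660/61, m_4 = 0.
On [0, 1], s(x) = -6 + 3785/244·x + 0·x² - 613/244·x³.
With x = 1/2: s(1/2) = 2815/1952.

1.4421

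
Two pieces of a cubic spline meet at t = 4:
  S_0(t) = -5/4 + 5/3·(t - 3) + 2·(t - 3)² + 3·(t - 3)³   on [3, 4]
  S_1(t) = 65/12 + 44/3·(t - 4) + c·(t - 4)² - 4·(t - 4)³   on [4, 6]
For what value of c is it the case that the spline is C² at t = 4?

S_0''(t) = 4 + 18·(t - 3), so S_0''(4) = 22. On the right, S_1''(4) = 2c, so c = 11.

11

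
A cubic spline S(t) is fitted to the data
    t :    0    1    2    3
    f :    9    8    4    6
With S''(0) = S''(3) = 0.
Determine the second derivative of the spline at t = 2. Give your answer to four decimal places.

Put M_i = S'' at the i-th knot. Here h = (1, 1, 1) and Δ = (-1, -4, 2), so the interior equations h_(i-1)·M_(i-1) + 2(h_(i-1)+h_i)·M_i + h_i·M_(i+1) = 6(Δ_i − Δ_(i-1)) read
  1·M_0 + 4·M_1 + 1·M_2 = 6(Δ_1 - Δ_0) = -18
  1·M_1 + 4·M_2 + 1·M_3 = 6(Δ_2 - Δ_1) = 36
Natural end conditions: M_0 = M_3 = 0.
Solving the tridiagonal system: M_0 = 0, M_1 = -36/5, M_2 = 54/5, M_3 = 0.

10.8000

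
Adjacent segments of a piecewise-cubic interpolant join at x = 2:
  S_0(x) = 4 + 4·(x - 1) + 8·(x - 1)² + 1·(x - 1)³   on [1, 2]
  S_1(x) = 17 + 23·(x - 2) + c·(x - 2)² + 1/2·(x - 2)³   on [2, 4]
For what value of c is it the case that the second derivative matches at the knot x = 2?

11

S_0''(x) = 16 + 6·(x - 1), so S_0''(2) = 22. On the right, S_1''(2) = 2c, so c = 11.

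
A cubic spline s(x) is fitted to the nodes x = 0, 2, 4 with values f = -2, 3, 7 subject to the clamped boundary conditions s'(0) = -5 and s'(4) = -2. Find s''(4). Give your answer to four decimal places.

Let m_i = s''(x_i). Step sizes h_i = 2, 2; slopes of the chords Δ_i = (y_(i+1) - y_i)/h_i = 5/2, 2.
  2·m_0 + 8·m_1 + 2·m_2 = 6(Δ_1 - Δ_0) = -3
Clamped end conditions give two more equations: 2h_0·m_0 + h_0·m_1 = 6(Δ_0 - s'(0)) = 45 and h_1·m_1 + 2h_1·m_2 = 6(s'(4) - Δ_1) = -24.
Hence m_0 = 99/8, m_1 = -9/4, m_2 = -39/8.

-4.8750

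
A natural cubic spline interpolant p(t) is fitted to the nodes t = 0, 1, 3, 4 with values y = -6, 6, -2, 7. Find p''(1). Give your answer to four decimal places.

-22.8750

Let M_i = p''(x_i). Step sizes h_i = 1, 2, 1; slopes of the chords Δ_i = (y_(i+1) - y_i)/h_i = 12, -4, 9.
  1·M_0 + 6·M_1 + 2·M_2 = 6(Δ_1 - Δ_0) = -96
  2·M_1 + 6·M_2 + 1·M_3 = 6(Δ_2 - Δ_1) = 78
Natural end conditions: M_0 = M_3 = 0.
Solving the tridiagonal system: M_0 = 0, M_1 = -183/8, M_2 = 165/8, M_3 = 0.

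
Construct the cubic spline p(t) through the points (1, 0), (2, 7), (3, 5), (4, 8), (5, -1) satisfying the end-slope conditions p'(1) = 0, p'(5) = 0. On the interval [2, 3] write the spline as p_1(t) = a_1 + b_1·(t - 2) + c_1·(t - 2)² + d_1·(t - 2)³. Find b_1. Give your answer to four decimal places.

3.4821

Write m_i for p''(x_i). With h_i = 1, 1, 1, 1 and divided differences Δ_i = 7, -2, 3, -9, the continuity of p' gives the tridiagonal system
  1·m_0 + 4·m_1 + 1·m_2 = 6(Δ_1 - Δ_0) = -54
  1·m_1 + 4·m_2 + 1·m_3 = 6(Δ_2 - Δ_1) = 30
  1·m_2 + 4·m_3 + 1·m_4 = 6(Δ_3 - Δ_2) = -72
Clamped end conditions give two more equations: 2h_0·m_0 + h_0·m_1 = 6(Δ_0 - p'(1)) = 42 and h_3·m_3 + 2h_3·m_4 = 6(p'(5) - Δ_3) = 54.
Hence m_0 = 981/28, m_1 = -393/14, m_2 = 93/4, m_3 = -489/14, m_4 = 1245/28.
On [2, 3], with p_1(t) = a_1 + b_1·(t - 2) + c_1·(t - 2)² + d_1·(t - 2)³: c_1 = m_1/2 = -393/28, d_1 = (m_2 - m_1)/(6h_1) = 479/56, b_1 = Δ_1 - h_1(2m_1 + m_2)/6 = 195/56.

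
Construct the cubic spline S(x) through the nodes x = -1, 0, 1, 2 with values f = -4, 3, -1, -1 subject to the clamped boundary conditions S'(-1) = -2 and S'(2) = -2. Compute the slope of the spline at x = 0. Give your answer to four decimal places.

3.6000

With m_i denoting the second derivative at x_i, h_i = 1, 1, 1, and Δ_i = (y_(i+1) − y_i)/h_i = 7, -4, 0:
  1·m_0 + 4·m_1 + 1·m_2 = 6(Δ_1 - Δ_0) = -66
  1·m_1 + 4·m_2 + 1·m_3 = 6(Δ_2 - Δ_1) = 24
Clamped end conditions give two more equations: 2h_0·m_0 + h_0·m_1 = 6(Δ_0 - S'(-1)) = 54 and h_2·m_2 + 2h_2·m_3 = 6(S'(2) - Δ_2) = -12.
Solving the tridiagonal system: m_0 = 214/5, m_1 = -158/5, m_2 = 88/5, m_3 = -74/5.
On [0, 1], S'(x) = b_1 + 2c_1·x + 3d_1·x² with b_1 = Δ_1 - h_1(2m_1 + m_2)/6 = 18/5, c_1 = m_1/2 = -79/5, d_1 = (m_2 - m_1)/(6h_1) = 41/5. So S'(0) = 18/5.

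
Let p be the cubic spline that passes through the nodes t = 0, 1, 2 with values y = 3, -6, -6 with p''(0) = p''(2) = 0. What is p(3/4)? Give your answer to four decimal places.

Let σ_i = p''(x_i). Step sizes h_i = 1, 1; slopes of the chords Δ_i = (y_(i+1) - y_i)/h_i = -9, 0.
  1·σ_0 + 4·σ_1 + 1·σ_2 = 6(Δ_1 - Δ_0) = 54
Natural end conditions: σ_0 = σ_2 = 0.
Solving: σ_0 = 0, σ_1 = 27/2, σ_2 = 0.
On [0, 1], p(t) = 3 - 45/4·t + 0·t² + 9/4·t³.
With t = 3/4: p(3/4) = -1149/256.

-4.4883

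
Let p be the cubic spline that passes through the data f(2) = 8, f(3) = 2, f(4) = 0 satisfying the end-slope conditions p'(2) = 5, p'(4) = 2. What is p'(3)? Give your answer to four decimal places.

-7.7500

Write M_i for p''(x_i). With h_i = 1, 1 and divided differences Δ_i = -6, -2, the continuity of p' gives the tridiagonal system
  1·M_0 + 4·M_1 + 1·M_2 = 6(Δ_1 - Δ_0) = 24
Clamped end conditions give two more equations: 2h_0·M_0 + h_0·M_1 = 6(Δ_0 - p'(2)) = -66 and h_1·M_1 + 2h_1·M_2 = 6(p'(4) - Δ_1) = 24.
Hence M_0 = -81/2, M_1 = 15, M_2 = 9/2.
On [3, 4], p'(x) = b_1 + 2c_1·(x - 3) + 3d_1·(x - 3)² with b_1 = Δ_1 - h_1(2M_1 + M_2)/6 = -31/4, c_1 = M_1/2 = 15/2, d_1 = (M_2 - M_1)/(6h_1) = -7/4. So p'(3) = -31/4.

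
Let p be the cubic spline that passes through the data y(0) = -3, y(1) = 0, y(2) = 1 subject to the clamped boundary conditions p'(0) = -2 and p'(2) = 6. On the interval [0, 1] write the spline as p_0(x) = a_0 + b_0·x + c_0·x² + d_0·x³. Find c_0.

11

With M_i denoting the second derivative at x_i, h_i = 1, 1, and Δ_i = (y_(i+1) − y_i)/h_i = 3, 1:
  1·M_0 + 4·M_1 + 1·M_2 = 6(Δ_1 - Δ_0) = -12
Clamped end conditions give two more equations: 2h_0·M_0 + h_0·M_1 = 6(Δ_0 - p'(0)) = 30 and h_1·M_1 + 2h_1·M_2 = 6(p'(2) - Δ_1) = 30.
Forward elimination and back-substitution give M_0 = 22, M_1 = -14, M_2 = 22.
On [0, 1], with p_0(x) = a_0 + b_0·x + c_0·x² + d_0·x³: c_0 = M_0/2 = 11, d_0 = (M_1 - M_0)/(6h_0) = -6, b_0 = Δ_0 - h_0(2M_0 + M_1)/6 = -2.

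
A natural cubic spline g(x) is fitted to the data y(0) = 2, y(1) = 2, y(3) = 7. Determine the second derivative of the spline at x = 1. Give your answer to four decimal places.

2.5000

Put m_i = g'' at the i-th knot. Here h = (1, 2) and Δ = (0, 5/2), so the interior equations h_(i-1)·m_(i-1) + 2(h_(i-1)+h_i)·m_i + h_i·m_(i+1) = 6(Δ_i − Δ_(i-1)) read
  1·m_0 + 6·m_1 + 2·m_2 = 6(Δ_1 - Δ_0) = 15
Natural end conditions: m_0 = m_2 = 0.
Forward elimination and back-substitution give m_0 = 0, m_1 = 5/2, m_2 = 0.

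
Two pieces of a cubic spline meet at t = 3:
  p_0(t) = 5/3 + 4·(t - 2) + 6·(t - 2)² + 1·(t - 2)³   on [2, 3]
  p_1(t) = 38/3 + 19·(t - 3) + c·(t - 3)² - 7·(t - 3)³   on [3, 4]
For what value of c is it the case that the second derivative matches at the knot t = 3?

p_0''(t) = 12 + 6·(t - 2), so p_0''(3) = 18. On the right, p_1''(3) = 2c, so c = 9.

9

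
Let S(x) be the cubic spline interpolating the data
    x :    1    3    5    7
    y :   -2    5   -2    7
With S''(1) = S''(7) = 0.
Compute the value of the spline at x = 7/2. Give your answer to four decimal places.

With σ_i denoting the second derivative at x_i, h_i = 2, 2, 2, and Δ_i = (y_(i+1) − y_i)/h_i = 7/2, -7/2, 9/2:
  2·σ_0 + 8·σ_1 + 2·σ_2 = 6(Δ_1 - Δ_0) = -42
  2·σ_1 + 8·σ_2 + 2·σ_3 = 6(Δ_2 - Δ_1) = 48
Natural end conditions: σ_0 = σ_3 = 0.
Hence σ_0 = 0, σ_1 = -36/5, σ_2 = 39/5, σ_3 = 0.
On [3, 5], S(x) = 5 - 13/10·(x - 3) - 18/5·(x - 3)² + 5/4·(x - 3)³.
With (x - 3) = 1/2: S(7/2) = 577/160.

3.6063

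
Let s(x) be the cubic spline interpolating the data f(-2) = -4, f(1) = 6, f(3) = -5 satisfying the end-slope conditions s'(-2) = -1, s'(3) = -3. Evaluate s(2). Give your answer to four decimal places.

With M_i denoting the second derivative at x_i, h_i = 3, 2, and Δ_i = (y_(i+1) − y_i)/h_i = 10/3, -11/2:
  3·M_0 + 10·M_1 + 2·M_2 = 6(Δ_1 - Δ_0) = -53
Clamped end conditions give two more equations: 2h_0·M_0 + h_0·M_1 = 6(Δ_0 - s'(-2)) = 26 and h_1·M_1 + 2h_1·M_2 = 6(s'(3) - Δ_1) = 15.
Hence M_0 = 277/30, M_1 = -49/5, M_2 = 173/20.
On [1, 3], s(x) = 6 - 37/20·(x - 1) - 49/10·(x - 1)² + 123/80·(x - 1)³.
With (x - 1) = 1: s(2) = 63/80.

0.7875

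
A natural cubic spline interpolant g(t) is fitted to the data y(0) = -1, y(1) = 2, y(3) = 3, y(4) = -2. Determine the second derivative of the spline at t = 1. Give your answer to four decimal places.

-0.7500

Put M_i = g'' at the i-th knot. Here h = (1, 2, 1) and Δ = (3, 1/2, -5), so the interior equations h_(i-1)·M_(i-1) + 2(h_(i-1)+h_i)·M_i + h_i·M_(i+1) = 6(Δ_i − Δ_(i-1)) read
  1·M_0 + 6·M_1 + 2·M_2 = 6(Δ_1 - Δ_0) = -15
  2·M_1 + 6·M_2 + 1·M_3 = 6(Δ_2 - Δ_1) = -33
Natural end conditions: M_0 = M_3 = 0.
Hence M_0 = 0, M_1 = -3/4, M_2 = -21/4, M_3 = 0.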